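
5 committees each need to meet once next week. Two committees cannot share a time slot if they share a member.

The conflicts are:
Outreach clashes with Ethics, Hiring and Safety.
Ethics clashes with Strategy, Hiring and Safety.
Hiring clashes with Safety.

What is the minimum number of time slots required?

4

Outreach, Ethics, Hiring, Safety all conflict with each other, so at least 4 time slots are needed.
4 time slots suffice: time slot 1 → {Ethics}; time slot 2 → {Strategy, Hiring}; time slot 3 → {Outreach}; time slot 4 → {Safety}. Every pair that conflicts lands in different time slots.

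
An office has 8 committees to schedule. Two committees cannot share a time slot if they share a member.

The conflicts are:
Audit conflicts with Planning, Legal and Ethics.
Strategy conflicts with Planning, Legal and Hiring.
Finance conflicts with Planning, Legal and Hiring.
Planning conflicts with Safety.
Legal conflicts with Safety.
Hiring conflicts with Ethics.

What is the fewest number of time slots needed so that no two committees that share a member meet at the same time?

The cycle Hiring-Finance-Planning-Audit-Ethics-Hiring has odd length 5, so it cannot be 2-colored; at least 3 time slots are needed.
3 time slots suffice: time slot 1 → {Planning, Legal, Hiring}; time slot 2 → {Audit, Strategy, Finance, Safety}; time slot 3 → {Ethics}. Every pair that conflicts lands in different time slots.

3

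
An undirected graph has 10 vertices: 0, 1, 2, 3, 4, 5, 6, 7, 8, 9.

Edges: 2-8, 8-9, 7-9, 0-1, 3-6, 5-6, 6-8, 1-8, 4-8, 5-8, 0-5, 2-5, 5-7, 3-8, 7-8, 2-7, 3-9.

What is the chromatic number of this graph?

2, 5, 7, 8 form a clique, so at least 4 colors are needed.
One proper 4-coloring: 0=a, 1=b, 2=d, 3=b, 4=b, 5=b, 6=c, 7=c, 8=a, 9=d. Every edge joins two different colors.

4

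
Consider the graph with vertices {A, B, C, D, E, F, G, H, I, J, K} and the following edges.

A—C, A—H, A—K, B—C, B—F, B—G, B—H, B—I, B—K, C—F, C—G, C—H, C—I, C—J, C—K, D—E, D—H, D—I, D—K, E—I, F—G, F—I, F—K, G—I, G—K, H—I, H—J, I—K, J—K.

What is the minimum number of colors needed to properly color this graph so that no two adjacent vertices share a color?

6

B, C, F, G, I, K are pairwise adjacent (a clique of size 6), so at least 6 colors are needed.
A valid assignment using 6 colors: A=3, B=4, C=1, D=1, E=2, F=5, G=6, H=2, I=3, J=3, K=2. No two adjacent vertices share a color.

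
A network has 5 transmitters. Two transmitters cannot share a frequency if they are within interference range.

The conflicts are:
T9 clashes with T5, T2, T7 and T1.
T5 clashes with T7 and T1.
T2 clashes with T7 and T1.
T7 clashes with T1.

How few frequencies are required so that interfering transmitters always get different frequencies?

T9, T5, T7, T1 are mutually in conflict, so at least 4 frequencies are needed.
4 frequencies suffice: frequency 1 → {T1}; frequency 2 → {T9}; frequency 3 → {T7}; frequency 4 → {T5, T2}. No two conflicting transmitters share a frequency.

4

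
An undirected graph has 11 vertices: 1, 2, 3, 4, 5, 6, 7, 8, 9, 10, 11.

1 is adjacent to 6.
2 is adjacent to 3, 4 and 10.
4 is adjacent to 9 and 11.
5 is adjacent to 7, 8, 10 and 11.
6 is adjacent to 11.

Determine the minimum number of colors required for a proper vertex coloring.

The cycle 10-5-11-4-2-10 has odd length 5, so it cannot be 2-colored; at least 3 colors are needed.
One proper 3-coloring: 1=b, 2=b, 3=a, 4=a, 5=a, 6=a, 7=b, 8=b, 9=b, 10=c, 11=b. Each edge has distinct colors on its endpoints.

3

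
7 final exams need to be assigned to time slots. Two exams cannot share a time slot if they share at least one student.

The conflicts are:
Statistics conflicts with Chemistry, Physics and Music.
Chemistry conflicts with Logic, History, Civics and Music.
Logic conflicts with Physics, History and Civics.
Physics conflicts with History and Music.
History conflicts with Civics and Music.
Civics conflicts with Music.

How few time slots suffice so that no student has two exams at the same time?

4

Chemistry, Logic, History, Civics are mutually in conflict, so at least 4 time slots are needed.
Using 4 time slots: Statistics=2, Chemistry=3, Logic=1, Physics=3, History=2, Civics=4, Music=1. Each listed conflict is separated.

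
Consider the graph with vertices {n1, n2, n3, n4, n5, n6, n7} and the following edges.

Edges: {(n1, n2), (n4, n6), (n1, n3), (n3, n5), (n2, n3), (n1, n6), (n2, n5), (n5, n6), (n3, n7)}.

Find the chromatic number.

n1, n2, n3 are pairwise adjacent, so at least 3 colors are needed.
3 colors suffice: n1=G, n2=B, n3=R, n4=B, n5=G, n6=R, n7=B. Every edge joins two different colors.

3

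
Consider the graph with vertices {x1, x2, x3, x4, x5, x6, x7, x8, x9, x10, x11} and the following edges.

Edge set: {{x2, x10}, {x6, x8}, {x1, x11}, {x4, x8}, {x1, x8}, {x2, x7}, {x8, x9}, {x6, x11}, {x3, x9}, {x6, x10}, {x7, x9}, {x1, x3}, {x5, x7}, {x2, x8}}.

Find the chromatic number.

2

x4 and x8 are adjacent, so at least 2 colors are needed.
2 colors suffice: color 1 → {x3, x7, x8, x10, x11}; color 2 → {x1, x2, x4, x5, x6, x9}. No two adjacent vertices share a color.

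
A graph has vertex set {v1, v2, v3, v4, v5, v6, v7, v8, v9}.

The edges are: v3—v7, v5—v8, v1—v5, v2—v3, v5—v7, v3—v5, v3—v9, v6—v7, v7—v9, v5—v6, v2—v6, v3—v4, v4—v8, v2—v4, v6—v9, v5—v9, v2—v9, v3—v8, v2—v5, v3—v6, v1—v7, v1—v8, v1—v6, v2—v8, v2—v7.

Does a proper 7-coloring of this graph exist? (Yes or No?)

Yes

The chromatic number is 6. v2, v3, v5, v6, v7, v9 are pairwise adjacent (a clique of size 6), so at least 6 colors are needed.
One proper 6-coloring: v1=2, v2=3, v3=2, v4=1, v5=1, v6=5, v7=4, v8=4, v9=6.
Since 7 ≥ 6, a proper 7-coloring certainly exists.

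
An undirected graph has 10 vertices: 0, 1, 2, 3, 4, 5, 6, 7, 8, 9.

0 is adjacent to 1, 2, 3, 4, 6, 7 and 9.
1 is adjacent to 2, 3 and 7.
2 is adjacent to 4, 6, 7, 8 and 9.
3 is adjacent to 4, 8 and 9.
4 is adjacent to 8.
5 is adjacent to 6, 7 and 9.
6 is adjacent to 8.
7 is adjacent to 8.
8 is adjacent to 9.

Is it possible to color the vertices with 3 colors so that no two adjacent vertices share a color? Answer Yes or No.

0, 1, 2, 7 are pairwise adjacent (a clique of size 4), so at least 4 colors are needed.
So 3 colors are not enough.

No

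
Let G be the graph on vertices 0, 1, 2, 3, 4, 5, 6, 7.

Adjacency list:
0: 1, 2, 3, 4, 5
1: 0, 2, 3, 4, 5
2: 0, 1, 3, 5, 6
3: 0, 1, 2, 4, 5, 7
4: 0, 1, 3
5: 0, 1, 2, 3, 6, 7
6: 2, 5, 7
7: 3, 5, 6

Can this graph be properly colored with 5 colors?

The chromatic number is 5. 0, 1, 2, 3, 5 are mutually adjacent (a clique of size 5), so at least 5 colors are needed.
5 colors suffice: color red → {4, 5}; color blue → {3, 6}; color green → {1, 7}; color yellow → {2}; color purple → {0}.
That is already a proper 5-coloring.

Yes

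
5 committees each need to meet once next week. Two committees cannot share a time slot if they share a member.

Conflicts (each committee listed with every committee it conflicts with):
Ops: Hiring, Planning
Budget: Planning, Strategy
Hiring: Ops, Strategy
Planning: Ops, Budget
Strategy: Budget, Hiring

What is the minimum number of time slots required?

3

The cycle Hiring-Ops-Planning-Budget-Strategy-Hiring has odd length 5, so it cannot be 2-colored; at least 3 time slots are needed.
A valid assignment using 3 time slots: Ops=2, Budget=2, Hiring=3, Planning=1, Strategy=1. Each listed conflict is separated.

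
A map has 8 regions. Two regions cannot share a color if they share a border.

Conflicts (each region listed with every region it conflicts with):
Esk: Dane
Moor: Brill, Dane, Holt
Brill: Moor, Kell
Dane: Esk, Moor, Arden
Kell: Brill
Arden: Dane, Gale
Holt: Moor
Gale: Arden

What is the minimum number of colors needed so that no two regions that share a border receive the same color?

Moor and Brill conflict, so at least 2 colors are needed.
A valid assignment using 2 colors: Esk=1, Moor=1, Brill=2, Dane=2, Kell=1, Arden=1, Holt=2, Gale=2. Each listed conflict is separated.

2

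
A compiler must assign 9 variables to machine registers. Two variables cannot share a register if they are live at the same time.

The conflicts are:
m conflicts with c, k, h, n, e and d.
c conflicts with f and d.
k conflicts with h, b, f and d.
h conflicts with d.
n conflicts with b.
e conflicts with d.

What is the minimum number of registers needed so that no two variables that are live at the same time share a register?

m, k, h, d are mutually in conflict, so at least 4 registers are needed.
4 registers suffice: m=1, c=2, k=2, h=4, n=2, b=1, f=1, e=2, d=3. Every pair that conflicts lands in different registers.

4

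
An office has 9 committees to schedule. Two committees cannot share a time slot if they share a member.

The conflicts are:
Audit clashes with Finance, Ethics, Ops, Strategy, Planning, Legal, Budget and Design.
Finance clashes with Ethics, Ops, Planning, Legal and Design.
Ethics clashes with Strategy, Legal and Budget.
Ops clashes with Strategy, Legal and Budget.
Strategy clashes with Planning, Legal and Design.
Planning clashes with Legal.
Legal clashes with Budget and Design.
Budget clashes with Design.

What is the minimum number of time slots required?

4

Audit, Legal, Budget, Design are mutually in conflict, so at least 4 time slots are needed.
Using 4 time slots: Audit=1, Finance=3, Ethics=4, Ops=4, Strategy=3, Planning=4, Legal=2, Budget=3, Design=4. Each listed conflict is separated.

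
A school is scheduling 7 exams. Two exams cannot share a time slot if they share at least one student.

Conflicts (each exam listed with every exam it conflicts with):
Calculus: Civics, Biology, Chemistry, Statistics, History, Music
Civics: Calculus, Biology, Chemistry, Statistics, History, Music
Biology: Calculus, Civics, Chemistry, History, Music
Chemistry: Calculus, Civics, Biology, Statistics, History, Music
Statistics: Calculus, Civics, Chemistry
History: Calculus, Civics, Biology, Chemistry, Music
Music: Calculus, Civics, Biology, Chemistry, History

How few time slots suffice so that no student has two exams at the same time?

Calculus, Civics, Biology, Chemistry, History, Music are mutually in conflict, so at least 6 time slots are needed.
A valid assignment using 6 time slots: Calculus=3, Civics=2, Biology=5, Chemistry=1, Statistics=4, History=4, Music=6. Each listed conflict is separated.

6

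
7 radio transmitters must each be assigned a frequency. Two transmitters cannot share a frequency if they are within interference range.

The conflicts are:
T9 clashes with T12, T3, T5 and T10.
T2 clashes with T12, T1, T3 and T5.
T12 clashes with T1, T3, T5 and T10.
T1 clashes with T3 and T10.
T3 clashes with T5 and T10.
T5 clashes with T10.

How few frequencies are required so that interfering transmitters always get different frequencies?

T9, T12, T3, T5, T10 all conflict with each other, so at least 5 frequencies are needed.
Using 5 frequencies: T9=5, T2=3, T12=1, T1=4, T3=2, T5=4, T10=3. Each listed conflict is separated.

5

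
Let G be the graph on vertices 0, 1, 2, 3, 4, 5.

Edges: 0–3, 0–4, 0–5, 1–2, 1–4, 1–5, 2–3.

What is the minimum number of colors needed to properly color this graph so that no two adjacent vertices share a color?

3

The cycle 5-1-2-3-0-5 has odd length 5, so it cannot be 2-colored; at least 3 colors are needed.
3 colors suffice: color red → {0, 1}; color blue → {2, 4, 5}; color green → {3}. Each edge has distinct colors on its endpoints.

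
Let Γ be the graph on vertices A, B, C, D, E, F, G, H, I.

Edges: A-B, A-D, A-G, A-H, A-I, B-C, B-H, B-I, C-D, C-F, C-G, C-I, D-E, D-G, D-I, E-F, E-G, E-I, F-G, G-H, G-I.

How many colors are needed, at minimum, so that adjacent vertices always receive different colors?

4

A, D, G, I are pairwise adjacent (a clique of size 4), so at least 4 colors are needed.
4 colors suffice: color 1 → {B, G}; color 2 → {F, H, I}; color 3 → {A, C, E}; color 4 → {D}. Every edge joins two different colors.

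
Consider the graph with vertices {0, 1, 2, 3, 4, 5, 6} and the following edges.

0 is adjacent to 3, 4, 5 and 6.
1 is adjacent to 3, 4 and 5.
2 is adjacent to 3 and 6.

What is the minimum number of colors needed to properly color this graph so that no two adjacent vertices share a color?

2

2 and 3 are adjacent, so at least 2 colors are needed.
2 colors suffice: 0=red, 1=red, 2=red, 3=blue, 4=blue, 5=blue, 6=blue. Each edge has distinct colors on its endpoints.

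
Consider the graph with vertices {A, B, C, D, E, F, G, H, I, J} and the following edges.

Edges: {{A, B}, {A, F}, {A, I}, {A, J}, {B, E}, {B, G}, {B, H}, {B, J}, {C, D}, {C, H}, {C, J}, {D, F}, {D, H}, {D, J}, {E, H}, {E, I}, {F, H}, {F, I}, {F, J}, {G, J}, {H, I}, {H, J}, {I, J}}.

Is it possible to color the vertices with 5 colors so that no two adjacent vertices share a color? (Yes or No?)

Yes

The chromatic number is 4. F, H, I, J are mutually adjacent (a clique of size 4), so at least 4 colors are needed.
4 colors suffice: color 1 → {E, J}; color 2 → {A, G, H}; color 3 → {B, D, I}; color 4 → {C, F}.
Since 5 ≥ 4, a proper 5-coloring certainly exists.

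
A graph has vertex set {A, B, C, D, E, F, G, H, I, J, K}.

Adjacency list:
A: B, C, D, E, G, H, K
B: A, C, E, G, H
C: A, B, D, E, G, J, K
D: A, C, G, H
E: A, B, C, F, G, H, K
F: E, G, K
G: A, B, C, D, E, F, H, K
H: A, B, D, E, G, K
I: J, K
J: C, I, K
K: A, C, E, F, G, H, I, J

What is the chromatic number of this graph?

A, B, C, E, G are pairwise adjacent (a clique of size 5), so at least 5 colors are needed.
A valid assignment using 5 colors: A=purple, B=red, C=yellow, D=red, E=green, F=yellow, G=blue, H=yellow, I=green, J=blue, K=red. Every edge joins two different colors.

5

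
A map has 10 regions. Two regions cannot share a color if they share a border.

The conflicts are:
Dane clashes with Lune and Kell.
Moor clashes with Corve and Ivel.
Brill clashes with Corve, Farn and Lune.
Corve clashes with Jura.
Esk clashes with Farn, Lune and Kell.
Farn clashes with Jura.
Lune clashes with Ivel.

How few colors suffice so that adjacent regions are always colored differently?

The cycle Lune-Brill-Corve-Moor-Ivel-Lune has odd length 5, so it cannot be 2-colored; at least 3 colors are needed.
3 colors suffice: Dane=2, Moor=2, Brill=2, Corve=1, Esk=2, Farn=1, Jura=2, Lune=1, Ivel=3, Kell=1. Each listed conflict is separated.

3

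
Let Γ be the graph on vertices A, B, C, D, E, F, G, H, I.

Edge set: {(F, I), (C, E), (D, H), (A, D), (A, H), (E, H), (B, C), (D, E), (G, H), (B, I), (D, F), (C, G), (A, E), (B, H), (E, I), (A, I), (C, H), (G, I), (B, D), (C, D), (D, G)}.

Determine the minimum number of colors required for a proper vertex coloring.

4

A, D, E, H form a clique, so at least 4 colors are needed.
4 colors suffice: color red → {D, I}; color blue → {F, H}; color green → {A, C}; color yellow → {B, E, G}. Every edge joins two different colors.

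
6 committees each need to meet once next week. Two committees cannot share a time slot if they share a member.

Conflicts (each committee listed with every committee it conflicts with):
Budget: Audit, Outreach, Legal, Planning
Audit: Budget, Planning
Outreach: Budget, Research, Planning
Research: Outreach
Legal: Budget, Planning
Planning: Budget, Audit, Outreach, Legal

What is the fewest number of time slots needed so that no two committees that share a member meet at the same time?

Budget, Outreach, Planning are mutually in conflict, so at least 3 time slots are needed.
3 time slots suffice: time slot 1 → {Budget, Research}; time slot 2 → {Planning}; time slot 3 → {Audit, Outreach, Legal}. Each listed conflict is separated.

3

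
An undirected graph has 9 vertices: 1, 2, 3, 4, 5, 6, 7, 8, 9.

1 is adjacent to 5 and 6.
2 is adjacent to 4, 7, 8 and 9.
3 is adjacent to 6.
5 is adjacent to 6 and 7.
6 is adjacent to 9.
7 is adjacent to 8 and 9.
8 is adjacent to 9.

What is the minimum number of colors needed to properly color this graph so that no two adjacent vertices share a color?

2, 7, 8, 9 form a clique, so at least 4 colors are needed.
One proper 4-coloring: 1=green, 2=blue, 3=red, 4=red, 5=red, 6=blue, 7=green, 8=yellow, 9=red. Every edge joins two different colors.

4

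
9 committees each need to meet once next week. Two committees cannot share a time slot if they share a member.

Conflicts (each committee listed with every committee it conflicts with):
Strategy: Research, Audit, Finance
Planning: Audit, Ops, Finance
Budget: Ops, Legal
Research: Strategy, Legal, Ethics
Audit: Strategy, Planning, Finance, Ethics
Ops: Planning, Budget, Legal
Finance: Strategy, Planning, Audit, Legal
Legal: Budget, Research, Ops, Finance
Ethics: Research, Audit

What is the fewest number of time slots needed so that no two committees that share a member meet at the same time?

Planning, Audit, Finance all conflict with each other, so at least 3 time slots are needed.
3 time slots suffice: Strategy=3, Planning=3, Budget=3, Research=2, Audit=1, Ops=2, Finance=2, Legal=1, Ethics=3. No two conflicting committees share a time slot.

3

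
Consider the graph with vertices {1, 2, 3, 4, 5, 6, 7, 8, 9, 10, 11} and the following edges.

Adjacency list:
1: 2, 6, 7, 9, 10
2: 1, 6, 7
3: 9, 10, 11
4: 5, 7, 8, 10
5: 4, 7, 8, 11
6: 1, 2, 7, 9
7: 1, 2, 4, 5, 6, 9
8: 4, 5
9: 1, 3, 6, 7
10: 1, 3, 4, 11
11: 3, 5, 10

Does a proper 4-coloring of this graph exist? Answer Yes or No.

The chromatic number is 4. 1, 6, 7, 9 form a clique, so at least 4 colors are needed.
A valid assignment using 4 colors: 1=b, 2=c, 3=b, 4=b, 5=c, 6=d, 7=a, 8=a, 9=c, 10=a, 11=d.
That is already a proper 4-coloring.

Yes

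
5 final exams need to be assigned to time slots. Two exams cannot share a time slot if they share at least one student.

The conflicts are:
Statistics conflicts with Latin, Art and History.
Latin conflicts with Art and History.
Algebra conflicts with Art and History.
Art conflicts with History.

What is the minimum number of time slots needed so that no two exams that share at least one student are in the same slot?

4

Statistics, Latin, Art, History all conflict with each other, so at least 4 time slots are needed.
Using 4 time slots: Statistics=3, Latin=4, Algebra=3, Art=1, History=2. Every pair that conflicts lands in different time slots.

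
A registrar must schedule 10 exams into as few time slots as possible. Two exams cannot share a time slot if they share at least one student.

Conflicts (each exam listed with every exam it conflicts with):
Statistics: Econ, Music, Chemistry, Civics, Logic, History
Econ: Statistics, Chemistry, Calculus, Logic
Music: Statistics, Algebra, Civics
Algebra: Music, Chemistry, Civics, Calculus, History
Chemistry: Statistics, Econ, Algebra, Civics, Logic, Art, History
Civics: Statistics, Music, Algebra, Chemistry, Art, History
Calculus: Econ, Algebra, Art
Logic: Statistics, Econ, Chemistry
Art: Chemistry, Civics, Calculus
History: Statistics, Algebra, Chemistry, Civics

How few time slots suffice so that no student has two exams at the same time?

Statistics, Chemistry, Civics, History all conflict with each other, so at least 4 time slots are needed.
4 time slots suffice: time slot 1 → {Music, Chemistry, Calculus}; time slot 2 → {Statistics, Algebra, Art}; time slot 3 → {Econ, Civics}; time slot 4 → {Logic, History}. No two conflicting exams share a time slot.

4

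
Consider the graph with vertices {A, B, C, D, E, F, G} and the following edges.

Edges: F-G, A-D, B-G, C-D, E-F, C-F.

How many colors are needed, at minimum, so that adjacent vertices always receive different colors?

C and D are adjacent, so at least 2 colors are needed.
2 colors suffice: color 1 → {B, D, F}; color 2 → {A, C, E, G}. Every edge joins two different colors.

2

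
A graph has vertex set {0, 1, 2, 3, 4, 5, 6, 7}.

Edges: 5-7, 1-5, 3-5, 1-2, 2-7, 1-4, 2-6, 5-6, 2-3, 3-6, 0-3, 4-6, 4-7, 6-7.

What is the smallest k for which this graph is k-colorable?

3

4, 6, 7 are pairwise adjacent, so at least 3 colors are needed.
A valid assignment using 3 colors: 0=a, 1=a, 2=c, 3=b, 4=c, 5=c, 6=a, 7=b. Every edge joins two different colors.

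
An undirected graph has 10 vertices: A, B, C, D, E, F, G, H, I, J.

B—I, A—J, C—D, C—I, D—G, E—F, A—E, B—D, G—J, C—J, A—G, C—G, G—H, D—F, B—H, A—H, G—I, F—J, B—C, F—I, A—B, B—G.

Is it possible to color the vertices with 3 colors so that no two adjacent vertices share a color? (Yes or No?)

No

B, C, G, I are pairwise adjacent (a clique of size 4), so at least 4 colors are needed.
So 3 colors are not enough.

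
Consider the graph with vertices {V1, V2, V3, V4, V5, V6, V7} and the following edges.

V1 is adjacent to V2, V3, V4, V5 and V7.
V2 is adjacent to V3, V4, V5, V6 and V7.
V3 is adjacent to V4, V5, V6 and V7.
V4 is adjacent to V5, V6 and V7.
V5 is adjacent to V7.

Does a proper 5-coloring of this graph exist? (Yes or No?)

V1, V2, V3, V4, V5, V7 are mutually adjacent (a clique of size 6), so at least 6 colors are needed.
So 5 colors are not enough.

No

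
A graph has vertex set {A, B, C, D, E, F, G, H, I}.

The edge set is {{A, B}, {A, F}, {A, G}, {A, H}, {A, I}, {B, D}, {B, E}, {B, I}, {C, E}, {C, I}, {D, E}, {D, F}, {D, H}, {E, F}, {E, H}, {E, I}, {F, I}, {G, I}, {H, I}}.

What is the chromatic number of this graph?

C, E, I form a triangle, so at least 3 colors are needed.
3 colors suffice: color red → {D, I}; color blue → {A, E}; color green → {B, C, F, G, H}. No two adjacent vertices share a color.

3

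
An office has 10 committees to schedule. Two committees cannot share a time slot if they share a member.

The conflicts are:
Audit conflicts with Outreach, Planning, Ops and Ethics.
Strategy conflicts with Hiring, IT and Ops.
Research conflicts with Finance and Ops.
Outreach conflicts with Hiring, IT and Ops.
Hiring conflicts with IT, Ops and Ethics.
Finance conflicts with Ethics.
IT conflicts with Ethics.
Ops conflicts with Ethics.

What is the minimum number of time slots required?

Hiring, Ops, Ethics all conflict with each other, so at least 3 time slots are needed.
3 time slots suffice: time slot 1 → {Planning, Finance, IT, Ops}; time slot 2 → {Audit, Research, Hiring}; time slot 3 → {Strategy, Outreach, Ethics}. Every pair that conflicts lands in different time slots.

3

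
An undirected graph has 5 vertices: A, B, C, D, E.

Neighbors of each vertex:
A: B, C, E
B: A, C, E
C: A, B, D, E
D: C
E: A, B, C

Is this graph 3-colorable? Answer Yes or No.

A, B, C, E are pairwise adjacent (a clique of size 4), so at least 4 colors are needed.
So 3 colors are not enough.

No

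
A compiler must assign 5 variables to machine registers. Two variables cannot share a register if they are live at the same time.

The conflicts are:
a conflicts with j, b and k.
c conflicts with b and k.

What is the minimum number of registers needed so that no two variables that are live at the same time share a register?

2

a and b conflict, so at least 2 registers are needed.
2 registers suffice: a=1, c=1, j=2, b=2, k=2. Each listed conflict is separated.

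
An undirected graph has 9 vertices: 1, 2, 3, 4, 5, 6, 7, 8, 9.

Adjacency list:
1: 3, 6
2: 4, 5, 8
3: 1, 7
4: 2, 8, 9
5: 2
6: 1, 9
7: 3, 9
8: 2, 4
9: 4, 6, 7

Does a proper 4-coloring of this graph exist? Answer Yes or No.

Yes

The chromatic number is 3. 2, 4, 8 are pairwise adjacent, so at least 3 colors are needed.
One proper 3-coloring: 1=red, 2=red, 3=blue, 4=blue, 5=blue, 6=blue, 7=green, 8=green, 9=red.
Since 4 ≥ 3, a proper 4-coloring certainly exists.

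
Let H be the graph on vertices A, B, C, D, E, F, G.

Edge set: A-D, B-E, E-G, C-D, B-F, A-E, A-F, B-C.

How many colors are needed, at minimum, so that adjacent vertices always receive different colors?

The cycle C-B-F-A-D-C has odd length 5, so it cannot be 2-colored; at least 3 colors are needed.
3 colors suffice: A=1, B=1, C=2, D=3, E=2, F=2, G=1. Each edge has distinct colors on its endpoints.

3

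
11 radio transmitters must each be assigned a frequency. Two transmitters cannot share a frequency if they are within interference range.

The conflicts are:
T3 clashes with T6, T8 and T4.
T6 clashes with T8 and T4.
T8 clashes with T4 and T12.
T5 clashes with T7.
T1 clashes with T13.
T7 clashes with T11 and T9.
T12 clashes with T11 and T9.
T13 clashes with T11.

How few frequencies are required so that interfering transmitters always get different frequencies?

4

T3, T6, T8, T4 pairwise conflict, so at least 4 frequencies are needed.
4 frequencies suffice: frequency 1 → {T8, T7, T13}; frequency 2 → {T6, T5, T1, T11, T9}; frequency 3 → {T3, T12}; frequency 4 → {T4}. Every pair that conflicts lands in different frequencies.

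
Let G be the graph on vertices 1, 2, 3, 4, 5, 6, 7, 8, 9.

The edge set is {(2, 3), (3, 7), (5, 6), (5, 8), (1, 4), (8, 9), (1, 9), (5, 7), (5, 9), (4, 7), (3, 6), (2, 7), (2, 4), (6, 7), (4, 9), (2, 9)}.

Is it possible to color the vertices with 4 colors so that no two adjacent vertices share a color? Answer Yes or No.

Yes

The chromatic number is 3. 1, 4, 9 form a triangle, so at least 3 colors are needed.
One proper 3-coloring: 1=c, 2=c, 3=b, 4=b, 5=b, 6=c, 7=a, 8=c, 9=a.
Since 4 ≥ 3, a proper 4-coloring certainly exists.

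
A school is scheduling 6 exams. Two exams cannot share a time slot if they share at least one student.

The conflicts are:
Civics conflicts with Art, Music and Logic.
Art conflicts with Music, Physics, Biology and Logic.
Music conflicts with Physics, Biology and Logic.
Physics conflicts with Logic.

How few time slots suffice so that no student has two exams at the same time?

Civics, Art, Music, Logic pairwise conflict, so at least 4 time slots are needed.
4 time slots suffice: time slot 1 → {Music}; time slot 2 → {Art}; time slot 3 → {Biology, Logic}; time slot 4 → {Civics, Physics}. Every pair that conflicts lands in different time slots.

4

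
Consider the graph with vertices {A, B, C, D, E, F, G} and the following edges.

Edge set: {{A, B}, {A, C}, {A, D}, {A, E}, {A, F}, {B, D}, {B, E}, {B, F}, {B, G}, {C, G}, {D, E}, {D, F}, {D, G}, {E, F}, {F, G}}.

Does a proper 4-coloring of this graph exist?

A, B, D, E, F are mutually adjacent (a clique of size 5), so at least 5 colors are needed.
So 4 colors are not enough.

No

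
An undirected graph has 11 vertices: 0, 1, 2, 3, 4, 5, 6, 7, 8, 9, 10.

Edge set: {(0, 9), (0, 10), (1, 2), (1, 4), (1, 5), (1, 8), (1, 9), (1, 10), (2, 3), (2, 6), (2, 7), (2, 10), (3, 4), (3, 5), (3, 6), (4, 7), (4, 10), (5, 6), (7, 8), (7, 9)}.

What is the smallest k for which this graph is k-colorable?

2, 3, 6 are pairwise adjacent, so at least 3 colors are needed.
3 colors suffice: 0=a, 1=a, 2=b, 3=a, 4=b, 5=b, 6=c, 7=a, 8=b, 9=b, 10=c. Every edge joins two different colors.

3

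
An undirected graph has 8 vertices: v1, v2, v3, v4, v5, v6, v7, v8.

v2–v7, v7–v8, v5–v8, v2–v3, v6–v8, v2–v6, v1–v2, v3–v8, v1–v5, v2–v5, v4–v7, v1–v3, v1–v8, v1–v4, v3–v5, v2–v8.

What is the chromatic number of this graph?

v1, v2, v3, v5, v8 are mutually adjacent (a clique of size 5), so at least 5 colors are needed.
5 colors suffice: v1=3, v2=2, v3=5, v4=1, v5=4, v6=3, v7=3, v8=1. No two adjacent vertices share a color.

5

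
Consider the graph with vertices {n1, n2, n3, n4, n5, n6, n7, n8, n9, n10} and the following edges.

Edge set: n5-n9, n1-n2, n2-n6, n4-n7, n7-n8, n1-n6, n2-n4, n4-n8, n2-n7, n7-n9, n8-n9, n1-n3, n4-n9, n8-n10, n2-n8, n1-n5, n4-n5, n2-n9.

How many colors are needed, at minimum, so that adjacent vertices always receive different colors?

5

n2, n4, n7, n8, n9 form a clique, so at least 5 colors are needed.
5 colors suffice: n1=B, n2=R, n3=R, n4=G, n5=R, n6=G, n7=P, n8=Y, n9=B, n10=R. Every edge joins two different colors.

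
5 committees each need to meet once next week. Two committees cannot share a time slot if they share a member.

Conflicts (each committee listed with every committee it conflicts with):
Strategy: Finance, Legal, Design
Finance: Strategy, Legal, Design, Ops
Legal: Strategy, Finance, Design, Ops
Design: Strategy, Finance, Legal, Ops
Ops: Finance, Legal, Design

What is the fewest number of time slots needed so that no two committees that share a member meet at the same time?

Strategy, Finance, Legal, Design all conflict with each other, so at least 4 time slots are needed.
4 time slots suffice: Strategy=4, Finance=2, Legal=3, Design=1, Ops=4. No two conflicting committees share a time slot.

4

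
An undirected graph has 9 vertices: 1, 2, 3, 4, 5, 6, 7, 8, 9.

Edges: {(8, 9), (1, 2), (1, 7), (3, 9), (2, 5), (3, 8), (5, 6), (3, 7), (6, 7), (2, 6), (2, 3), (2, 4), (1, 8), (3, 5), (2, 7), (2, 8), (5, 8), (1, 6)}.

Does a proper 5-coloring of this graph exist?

The chromatic number is 4. 1, 2, 6, 7 are mutually adjacent (a clique of size 4), so at least 4 colors are needed.
4 colors suffice: color red → {2, 9}; color blue → {4, 6, 8}; color green → {1, 3}; color yellow → {5, 7}.
Since 5 ≥ 4, a proper 5-coloring certainly exists.

Yes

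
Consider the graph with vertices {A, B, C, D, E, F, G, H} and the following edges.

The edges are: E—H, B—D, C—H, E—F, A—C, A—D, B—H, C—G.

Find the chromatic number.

The cycle C-A-D-B-H-C has odd length 5, so it cannot be 2-colored; at least 3 colors are needed.
One proper 3-coloring: A=3, B=2, C=2, D=1, E=2, F=1, G=1, H=1. Each edge has distinct colors on its endpoints.

3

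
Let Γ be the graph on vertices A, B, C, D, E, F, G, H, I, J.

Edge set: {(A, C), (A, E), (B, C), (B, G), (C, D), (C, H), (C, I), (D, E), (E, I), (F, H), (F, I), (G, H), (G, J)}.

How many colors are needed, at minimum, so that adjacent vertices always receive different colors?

B and G are adjacent, so at least 2 colors are needed.
2 colors suffice: A=2, B=2, C=1, D=2, E=1, F=1, G=1, H=2, I=2, J=2. Each edge has distinct colors on its endpoints.

2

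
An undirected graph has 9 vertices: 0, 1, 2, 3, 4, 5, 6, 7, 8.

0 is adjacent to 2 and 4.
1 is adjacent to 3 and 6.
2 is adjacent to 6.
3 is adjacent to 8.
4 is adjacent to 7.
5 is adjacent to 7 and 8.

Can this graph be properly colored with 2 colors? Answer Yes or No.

The cycle 8-3-1-6-2-0-4-7-5-8 has odd length 9, so it cannot be 2-colored; at least 3 colors are needed.
So 2 colors are not enough.

No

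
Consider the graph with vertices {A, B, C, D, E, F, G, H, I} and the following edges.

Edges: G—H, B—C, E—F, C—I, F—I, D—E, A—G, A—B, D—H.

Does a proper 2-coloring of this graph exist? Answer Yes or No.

The cycle F-I-C-B-A-G-H-D-E-F has odd length 9, so it cannot be 2-colored; at least 3 colors are needed.
So 2 colors are not enough.

No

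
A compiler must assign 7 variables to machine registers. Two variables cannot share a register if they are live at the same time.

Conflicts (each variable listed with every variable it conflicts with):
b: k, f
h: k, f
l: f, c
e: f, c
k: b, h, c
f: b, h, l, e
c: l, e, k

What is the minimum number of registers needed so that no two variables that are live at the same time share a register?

The cycle c-k-h-f-e-c has odd length 5, so it cannot be 2-colored; at least 3 registers are needed.
3 registers suffice: b=3, h=3, l=2, e=2, k=2, f=1, c=1. Every pair that conflicts lands in different registers.

3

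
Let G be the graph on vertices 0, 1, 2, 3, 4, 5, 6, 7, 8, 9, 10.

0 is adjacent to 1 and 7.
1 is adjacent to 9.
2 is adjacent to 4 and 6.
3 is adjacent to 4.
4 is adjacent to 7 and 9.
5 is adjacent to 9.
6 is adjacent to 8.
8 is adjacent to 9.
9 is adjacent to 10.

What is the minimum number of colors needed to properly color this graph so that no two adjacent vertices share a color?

3

The cycle 4-2-6-8-9-4 has odd length 5, so it cannot be 2-colored; at least 3 colors are needed.
A valid assignment using 3 colors: 0=green, 1=blue, 2=green, 3=red, 4=blue, 5=blue, 6=red, 7=red, 8=blue, 9=red, 10=blue. Each edge has distinct colors on its endpoints.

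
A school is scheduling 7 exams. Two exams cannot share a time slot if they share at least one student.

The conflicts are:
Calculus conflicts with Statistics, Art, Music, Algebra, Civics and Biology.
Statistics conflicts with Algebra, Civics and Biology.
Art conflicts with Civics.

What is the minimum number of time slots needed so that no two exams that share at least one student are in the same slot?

Calculus, Art, Civics are mutually in conflict, so at least 3 time slots are needed.
A valid assignment using 3 time slots: Calculus=1, Statistics=2, Art=2, Music=2, Algebra=3, Civics=3, Biology=3. Every pair that conflicts lands in different time slots.

3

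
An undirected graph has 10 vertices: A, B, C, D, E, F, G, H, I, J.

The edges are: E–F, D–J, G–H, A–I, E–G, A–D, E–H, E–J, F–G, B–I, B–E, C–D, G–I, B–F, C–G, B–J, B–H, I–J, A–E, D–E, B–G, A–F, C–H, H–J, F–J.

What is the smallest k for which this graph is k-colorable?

B, E, F, G form a clique, so at least 4 colors are needed.
4 colors suffice: color 1 → {C, E, I}; color 2 → {A, G, J}; color 3 → {B, D}; color 4 → {F, H}. Each edge has distinct colors on its endpoints.

4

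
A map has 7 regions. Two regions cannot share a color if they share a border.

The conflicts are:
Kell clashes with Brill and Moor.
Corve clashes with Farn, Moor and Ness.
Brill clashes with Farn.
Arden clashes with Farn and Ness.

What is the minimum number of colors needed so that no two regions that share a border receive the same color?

The cycle Brill-Kell-Moor-Corve-Farn-Brill has odd length 5, so it cannot be 2-colored; at least 3 colors are needed.
3 colors suffice: color 1 → {Farn, Moor, Ness}; color 2 → {Corve, Brill, Arden}; color 3 → {Kell}. Every pair that conflicts lands in different colors.

3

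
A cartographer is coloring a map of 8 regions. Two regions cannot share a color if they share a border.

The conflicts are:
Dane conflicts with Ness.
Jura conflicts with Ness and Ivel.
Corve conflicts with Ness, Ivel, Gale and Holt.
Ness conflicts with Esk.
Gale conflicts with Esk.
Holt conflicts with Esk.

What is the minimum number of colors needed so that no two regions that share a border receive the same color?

2

Corve and Ivel conflict, so at least 2 colors are needed.
2 colors suffice: color 1 → {Dane, Jura, Corve, Esk}; color 2 → {Ness, Ivel, Gale, Holt}. No two conflicting regions share a color.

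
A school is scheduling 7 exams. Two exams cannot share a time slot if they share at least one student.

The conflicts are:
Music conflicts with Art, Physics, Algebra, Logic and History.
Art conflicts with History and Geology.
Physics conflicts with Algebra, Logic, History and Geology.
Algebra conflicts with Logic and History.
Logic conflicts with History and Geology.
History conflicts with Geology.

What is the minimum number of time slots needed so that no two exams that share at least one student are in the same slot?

5

Music, Physics, Algebra, Logic, History pairwise conflict, so at least 5 time slots are needed.
5 time slots suffice: Music=4, Art=2, Physics=3, Algebra=5, Logic=2, History=1, Geology=4. No two conflicting exams share a time slot.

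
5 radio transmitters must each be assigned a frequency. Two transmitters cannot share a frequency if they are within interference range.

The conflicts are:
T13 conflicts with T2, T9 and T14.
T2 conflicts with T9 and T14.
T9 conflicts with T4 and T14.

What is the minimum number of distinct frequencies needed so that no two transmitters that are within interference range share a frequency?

4

T13, T2, T9, T14 are mutually in conflict, so at least 4 frequencies are needed.
4 frequencies suffice: frequency 1 → {T9}; frequency 2 → {T13, T4}; frequency 3 → {T14}; frequency 4 → {T2}. Every pair that conflicts lands in different frequencies.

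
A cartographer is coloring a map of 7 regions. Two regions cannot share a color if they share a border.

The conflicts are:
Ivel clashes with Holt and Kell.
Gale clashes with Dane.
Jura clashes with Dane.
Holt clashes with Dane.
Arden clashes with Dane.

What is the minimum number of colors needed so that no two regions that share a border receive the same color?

2

Ivel and Kell conflict, so at least 2 colors are needed.
2 colors suffice: color 1 → {Ivel, Dane}; color 2 → {Gale, Jura, Holt, Arden, Kell}. Each listed conflict is separated.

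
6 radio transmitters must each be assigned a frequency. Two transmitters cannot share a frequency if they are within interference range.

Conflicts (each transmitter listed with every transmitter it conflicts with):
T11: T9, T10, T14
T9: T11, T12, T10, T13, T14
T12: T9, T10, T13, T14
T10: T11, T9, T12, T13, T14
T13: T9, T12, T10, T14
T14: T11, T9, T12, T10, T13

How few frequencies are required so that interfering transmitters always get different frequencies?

5

T9, T12, T10, T13, T14 are mutually in conflict, so at least 5 frequencies are needed.
5 frequencies suffice: frequency 1 → {T10}; frequency 2 → {T14}; frequency 3 → {T9}; frequency 4 → {T11, T12}; frequency 5 → {T13}. Every pair that conflicts lands in different frequencies.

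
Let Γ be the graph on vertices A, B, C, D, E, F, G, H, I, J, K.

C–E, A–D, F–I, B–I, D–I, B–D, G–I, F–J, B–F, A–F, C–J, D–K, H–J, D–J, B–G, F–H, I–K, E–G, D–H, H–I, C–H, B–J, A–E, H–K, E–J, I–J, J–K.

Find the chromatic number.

5

D, H, I, J, K are mutually adjacent (a clique of size 5), so at least 5 colors are needed.
5 colors suffice: A=1, B=4, C=3, D=3, E=2, F=3, G=1, H=4, I=2, J=1, K=5. Each edge has distinct colors on its endpoints.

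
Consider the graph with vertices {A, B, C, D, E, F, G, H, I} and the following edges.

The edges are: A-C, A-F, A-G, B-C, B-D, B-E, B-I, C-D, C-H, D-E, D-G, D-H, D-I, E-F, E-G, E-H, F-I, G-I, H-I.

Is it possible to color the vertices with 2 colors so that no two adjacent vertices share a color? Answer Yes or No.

D, H, I form a triangle, so at least 3 colors are needed.
So 2 colors are not enough.

No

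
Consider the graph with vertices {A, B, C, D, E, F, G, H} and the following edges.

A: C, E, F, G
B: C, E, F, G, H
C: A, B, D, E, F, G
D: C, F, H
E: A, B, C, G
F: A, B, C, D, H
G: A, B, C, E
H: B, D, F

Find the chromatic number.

4

B, C, E, G form a clique, so at least 4 colors are needed.
4 colors suffice: color 1 → {C, H}; color 2 → {A, B, D}; color 3 → {E, F}; color 4 → {G}. Each edge has distinct colors on its endpoints.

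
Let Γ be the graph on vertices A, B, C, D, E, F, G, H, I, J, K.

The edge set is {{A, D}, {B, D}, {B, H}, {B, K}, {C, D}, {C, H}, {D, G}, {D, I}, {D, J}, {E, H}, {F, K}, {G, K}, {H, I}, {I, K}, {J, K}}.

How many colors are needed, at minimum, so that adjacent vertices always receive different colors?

J and K are adjacent, so at least 2 colors are needed.
2 colors suffice: color red → {D, H, K}; color blue → {A, B, C, E, F, G, I, J}. Every edge joins two different colors.

2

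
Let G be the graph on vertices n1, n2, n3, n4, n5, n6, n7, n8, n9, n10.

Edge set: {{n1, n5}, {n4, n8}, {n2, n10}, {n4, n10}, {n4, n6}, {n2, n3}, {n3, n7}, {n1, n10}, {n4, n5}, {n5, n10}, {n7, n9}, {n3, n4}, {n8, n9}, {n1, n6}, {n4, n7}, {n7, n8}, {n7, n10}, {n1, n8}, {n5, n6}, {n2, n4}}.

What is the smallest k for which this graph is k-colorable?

3

n7, n8, n9 form a triangle, so at least 3 colors are needed.
One proper 3-coloring: n1=1, n2=2, n3=3, n4=1, n5=2, n6=3, n7=2, n8=3, n9=1, n10=3. Each edge has distinct colors on its endpoints.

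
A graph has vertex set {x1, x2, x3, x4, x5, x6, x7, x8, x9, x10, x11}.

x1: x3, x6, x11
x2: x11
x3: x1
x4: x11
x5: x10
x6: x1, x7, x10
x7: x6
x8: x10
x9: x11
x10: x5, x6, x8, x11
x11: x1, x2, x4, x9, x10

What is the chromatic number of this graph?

2

x6 and x10 are adjacent, so at least 2 colors are needed.
A valid assignment using 2 colors: x1=2, x2=2, x3=1, x4=2, x5=1, x6=1, x7=2, x8=1, x9=2, x10=2, x11=1. No two adjacent vertices share a color.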